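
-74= -74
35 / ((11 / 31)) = 1085 / 11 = 98.64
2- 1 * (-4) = 6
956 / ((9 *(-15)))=-956 / 135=-7.08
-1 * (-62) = 62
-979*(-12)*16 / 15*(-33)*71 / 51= -48934336 / 85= -575698.07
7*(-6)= -42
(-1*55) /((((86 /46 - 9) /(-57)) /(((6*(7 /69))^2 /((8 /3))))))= -460845 /7544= -61.09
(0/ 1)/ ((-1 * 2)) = 0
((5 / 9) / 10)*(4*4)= 8 / 9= 0.89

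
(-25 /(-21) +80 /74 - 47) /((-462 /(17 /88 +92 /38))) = 25318289 /100034088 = 0.25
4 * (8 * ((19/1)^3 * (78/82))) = 8560032/41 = 208781.27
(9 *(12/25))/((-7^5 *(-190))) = 0.00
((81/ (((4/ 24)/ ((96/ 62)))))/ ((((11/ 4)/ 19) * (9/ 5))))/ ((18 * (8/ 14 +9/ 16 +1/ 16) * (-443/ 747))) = -2289047040/ 10121221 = -226.16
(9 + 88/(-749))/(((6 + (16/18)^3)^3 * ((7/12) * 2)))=7732525539951/305780826342404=0.03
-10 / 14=-5 / 7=-0.71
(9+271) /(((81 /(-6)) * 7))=-80 /27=-2.96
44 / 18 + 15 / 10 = 71 / 18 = 3.94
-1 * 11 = -11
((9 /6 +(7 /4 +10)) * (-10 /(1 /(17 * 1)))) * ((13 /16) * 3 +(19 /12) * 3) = -518075 /32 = -16189.84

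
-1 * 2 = -2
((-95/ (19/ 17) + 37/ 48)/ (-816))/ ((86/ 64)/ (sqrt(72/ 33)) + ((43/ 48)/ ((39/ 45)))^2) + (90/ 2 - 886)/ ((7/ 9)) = -367952246908/ 340401999 - 230944246 *sqrt(66)/ 6273122553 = -1081.23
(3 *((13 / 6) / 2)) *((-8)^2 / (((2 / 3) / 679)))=211848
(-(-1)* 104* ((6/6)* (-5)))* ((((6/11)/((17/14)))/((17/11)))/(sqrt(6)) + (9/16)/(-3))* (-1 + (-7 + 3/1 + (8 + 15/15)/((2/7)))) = 10335/4-192920* sqrt(6)/289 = 948.61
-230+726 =496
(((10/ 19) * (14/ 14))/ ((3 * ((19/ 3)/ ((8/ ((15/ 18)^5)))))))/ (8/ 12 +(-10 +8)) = -93312/ 225625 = -0.41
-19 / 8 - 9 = -91 / 8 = -11.38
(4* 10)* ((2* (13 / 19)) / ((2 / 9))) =4680 / 19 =246.32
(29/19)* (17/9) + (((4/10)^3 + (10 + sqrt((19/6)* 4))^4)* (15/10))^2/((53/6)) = 54027466688* sqrt(114)/3975 + 20657332145510369/141609375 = 290996333.84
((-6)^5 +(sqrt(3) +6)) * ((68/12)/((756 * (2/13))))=-40885/108 +221 * sqrt(3)/4536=-378.48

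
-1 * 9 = -9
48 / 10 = 24 / 5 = 4.80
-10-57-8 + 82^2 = 6649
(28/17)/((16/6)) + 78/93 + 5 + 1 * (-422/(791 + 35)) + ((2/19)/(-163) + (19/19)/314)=629466277289/105828228079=5.95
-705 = -705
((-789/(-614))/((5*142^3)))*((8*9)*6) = 0.00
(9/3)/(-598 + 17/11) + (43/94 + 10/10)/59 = 238613/12129102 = 0.02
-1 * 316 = -316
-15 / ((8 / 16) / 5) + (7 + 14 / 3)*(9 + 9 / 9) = -100 / 3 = -33.33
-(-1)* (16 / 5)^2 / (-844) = -64 / 5275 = -0.01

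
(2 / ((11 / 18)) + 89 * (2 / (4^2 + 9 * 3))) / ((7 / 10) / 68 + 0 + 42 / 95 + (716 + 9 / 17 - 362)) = 9059504 / 433870129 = 0.02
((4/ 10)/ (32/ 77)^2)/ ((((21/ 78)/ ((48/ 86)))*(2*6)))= 0.40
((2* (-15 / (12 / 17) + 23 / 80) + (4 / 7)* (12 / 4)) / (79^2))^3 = -1427248046979 / 5336255823596992000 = -0.00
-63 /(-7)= 9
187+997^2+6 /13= 12924554 /13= 994196.46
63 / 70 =9 / 10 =0.90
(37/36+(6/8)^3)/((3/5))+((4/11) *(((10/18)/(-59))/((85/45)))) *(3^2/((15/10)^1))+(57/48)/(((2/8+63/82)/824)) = 3067098515681/3183859008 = 963.33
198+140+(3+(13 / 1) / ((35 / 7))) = 1718 / 5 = 343.60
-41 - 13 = -54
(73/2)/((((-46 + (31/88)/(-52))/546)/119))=-10852217376/210527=-51547.87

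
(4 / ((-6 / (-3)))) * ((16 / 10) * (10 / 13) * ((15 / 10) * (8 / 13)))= 2.27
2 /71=0.03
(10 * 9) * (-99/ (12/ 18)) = -13365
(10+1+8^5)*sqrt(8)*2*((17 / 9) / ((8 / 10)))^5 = 145442164384375*sqrt(2) / 15116544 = 13606700.14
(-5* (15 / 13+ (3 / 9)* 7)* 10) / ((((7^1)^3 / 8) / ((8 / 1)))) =-435200 / 13377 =-32.53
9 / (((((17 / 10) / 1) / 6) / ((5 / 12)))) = 225 / 17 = 13.24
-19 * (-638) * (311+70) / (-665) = -243078 / 35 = -6945.09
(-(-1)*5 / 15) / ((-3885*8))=-1 / 93240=-0.00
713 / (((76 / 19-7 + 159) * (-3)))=-1.52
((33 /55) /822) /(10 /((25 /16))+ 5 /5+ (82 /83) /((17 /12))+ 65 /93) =0.00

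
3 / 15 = 1 / 5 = 0.20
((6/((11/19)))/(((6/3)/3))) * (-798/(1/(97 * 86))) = -103484785.09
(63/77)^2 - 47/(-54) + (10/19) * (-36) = -2161081/124146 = -17.41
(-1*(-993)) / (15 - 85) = -14.19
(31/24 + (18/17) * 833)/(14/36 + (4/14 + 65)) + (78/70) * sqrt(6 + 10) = 4148973/231700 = 17.91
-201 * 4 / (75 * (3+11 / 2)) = -536 / 425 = -1.26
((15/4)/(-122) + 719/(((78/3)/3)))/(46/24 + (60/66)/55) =42.90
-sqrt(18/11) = -3 * sqrt(22)/11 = -1.28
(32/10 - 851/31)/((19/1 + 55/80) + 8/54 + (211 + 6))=-1623888/15858515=-0.10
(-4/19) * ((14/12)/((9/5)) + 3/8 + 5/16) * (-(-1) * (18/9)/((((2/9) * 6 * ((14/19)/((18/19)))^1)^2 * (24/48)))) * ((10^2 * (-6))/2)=1168425/3724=313.76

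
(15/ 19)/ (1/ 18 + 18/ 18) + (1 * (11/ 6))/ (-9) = 10609/ 19494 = 0.54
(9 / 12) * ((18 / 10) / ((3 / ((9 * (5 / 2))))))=81 / 8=10.12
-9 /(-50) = 9 /50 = 0.18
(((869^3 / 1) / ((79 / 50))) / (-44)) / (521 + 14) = -3775805 / 214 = -17643.95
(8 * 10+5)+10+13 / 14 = 1343 / 14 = 95.93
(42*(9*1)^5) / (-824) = -1240029 / 412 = -3009.78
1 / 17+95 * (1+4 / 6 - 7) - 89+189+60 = -17677 / 51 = -346.61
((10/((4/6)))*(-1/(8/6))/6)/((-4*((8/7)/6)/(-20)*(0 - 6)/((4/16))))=525/256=2.05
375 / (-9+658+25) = 0.56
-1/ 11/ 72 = -1/ 792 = -0.00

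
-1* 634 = -634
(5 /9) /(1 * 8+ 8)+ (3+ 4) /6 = 173 /144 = 1.20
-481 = -481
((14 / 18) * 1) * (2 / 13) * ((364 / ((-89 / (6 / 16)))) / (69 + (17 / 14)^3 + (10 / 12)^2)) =-403368 / 157119799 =-0.00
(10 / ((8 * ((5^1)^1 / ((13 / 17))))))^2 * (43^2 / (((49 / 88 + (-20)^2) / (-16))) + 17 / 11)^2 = 132856624707730729 / 695179244527504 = 191.11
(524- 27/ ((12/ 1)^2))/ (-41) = -8381/ 656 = -12.78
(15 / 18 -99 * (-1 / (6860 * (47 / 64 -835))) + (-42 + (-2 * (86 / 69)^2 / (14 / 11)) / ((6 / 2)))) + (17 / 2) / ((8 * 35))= -175569978622921 / 4185215857872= -41.95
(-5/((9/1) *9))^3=-125/531441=-0.00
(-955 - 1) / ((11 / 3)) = -2868 / 11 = -260.73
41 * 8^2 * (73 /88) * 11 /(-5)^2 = 23944 /25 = 957.76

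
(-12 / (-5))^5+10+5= 295707 / 3125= 94.63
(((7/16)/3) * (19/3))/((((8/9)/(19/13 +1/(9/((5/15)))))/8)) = 34979/2808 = 12.46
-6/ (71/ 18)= -108/ 71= -1.52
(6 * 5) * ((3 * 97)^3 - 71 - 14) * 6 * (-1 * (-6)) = 26613452880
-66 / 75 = -22 / 25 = -0.88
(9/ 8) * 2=9/ 4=2.25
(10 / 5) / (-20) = -1 / 10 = -0.10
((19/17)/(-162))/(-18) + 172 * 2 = 17052787/49572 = 344.00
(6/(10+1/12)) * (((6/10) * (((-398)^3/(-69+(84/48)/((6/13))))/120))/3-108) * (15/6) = 2117494512/946825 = 2236.42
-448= -448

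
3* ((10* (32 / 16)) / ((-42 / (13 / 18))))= -65 / 63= -1.03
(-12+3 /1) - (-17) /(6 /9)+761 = 1555 /2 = 777.50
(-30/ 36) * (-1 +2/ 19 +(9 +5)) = -415/ 38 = -10.92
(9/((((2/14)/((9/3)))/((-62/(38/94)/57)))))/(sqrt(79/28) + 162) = -832727952/265245833 + 367164* sqrt(553)/265245833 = -3.11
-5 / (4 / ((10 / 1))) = -25 / 2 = -12.50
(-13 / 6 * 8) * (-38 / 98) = 988 / 147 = 6.72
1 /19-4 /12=-16 /57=-0.28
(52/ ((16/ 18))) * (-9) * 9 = -9477/ 2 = -4738.50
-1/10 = -0.10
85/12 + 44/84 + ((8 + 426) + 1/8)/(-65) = 3379/3640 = 0.93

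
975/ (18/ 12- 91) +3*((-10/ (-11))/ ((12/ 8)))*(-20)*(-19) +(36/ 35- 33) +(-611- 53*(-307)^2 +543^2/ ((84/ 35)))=-1343099928799/ 275660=-4872306.21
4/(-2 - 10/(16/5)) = -32/41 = -0.78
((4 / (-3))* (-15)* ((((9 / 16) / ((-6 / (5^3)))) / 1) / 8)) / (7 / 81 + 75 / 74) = -5619375 / 210976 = -26.64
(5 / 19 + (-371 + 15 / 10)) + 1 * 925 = 555.76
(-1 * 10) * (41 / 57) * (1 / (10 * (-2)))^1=41 / 114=0.36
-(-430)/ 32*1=215/ 16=13.44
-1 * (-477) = 477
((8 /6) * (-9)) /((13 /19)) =-228 /13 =-17.54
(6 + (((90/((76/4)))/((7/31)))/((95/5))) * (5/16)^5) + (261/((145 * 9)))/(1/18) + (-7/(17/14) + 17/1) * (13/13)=2346725546171/112614440960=20.84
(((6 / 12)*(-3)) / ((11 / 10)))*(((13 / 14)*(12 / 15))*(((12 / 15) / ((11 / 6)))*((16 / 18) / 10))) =-832 / 21175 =-0.04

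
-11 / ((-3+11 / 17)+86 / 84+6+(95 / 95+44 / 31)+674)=-243474 / 15075251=-0.02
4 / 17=0.24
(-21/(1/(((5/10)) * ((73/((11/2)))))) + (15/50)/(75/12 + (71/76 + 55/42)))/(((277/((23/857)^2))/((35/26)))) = -192334571709/394374667599484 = -0.00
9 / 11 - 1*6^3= -2367 / 11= -215.18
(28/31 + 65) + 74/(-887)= 1809847/27497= 65.82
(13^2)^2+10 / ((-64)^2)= 58492933 / 2048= 28561.00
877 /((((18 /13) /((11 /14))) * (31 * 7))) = 125411 /54684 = 2.29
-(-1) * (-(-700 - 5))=705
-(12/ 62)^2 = -36/ 961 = -0.04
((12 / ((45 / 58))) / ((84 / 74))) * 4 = 17168 / 315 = 54.50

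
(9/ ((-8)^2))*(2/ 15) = 3/ 160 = 0.02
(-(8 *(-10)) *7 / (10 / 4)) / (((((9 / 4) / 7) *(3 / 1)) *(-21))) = -11.06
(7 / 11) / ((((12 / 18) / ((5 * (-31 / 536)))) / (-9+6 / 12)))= 55335 / 23584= 2.35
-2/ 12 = -1/ 6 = -0.17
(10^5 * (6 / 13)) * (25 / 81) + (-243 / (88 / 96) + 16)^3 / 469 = -4099164224000 / 219107889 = -18708.43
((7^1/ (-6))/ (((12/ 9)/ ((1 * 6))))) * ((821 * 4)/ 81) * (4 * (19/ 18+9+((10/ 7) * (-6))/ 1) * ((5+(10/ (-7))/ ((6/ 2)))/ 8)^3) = -131630211625/ 576108288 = -228.48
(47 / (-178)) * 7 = -329 / 178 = -1.85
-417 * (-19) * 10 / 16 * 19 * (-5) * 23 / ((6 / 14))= -201970475 / 8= -25246309.38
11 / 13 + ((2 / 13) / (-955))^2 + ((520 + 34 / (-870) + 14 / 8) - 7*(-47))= 45675830480957 / 53638014300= 851.56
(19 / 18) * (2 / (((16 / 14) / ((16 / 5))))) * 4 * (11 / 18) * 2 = 28.90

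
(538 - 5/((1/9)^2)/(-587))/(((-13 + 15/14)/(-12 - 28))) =177078160/98029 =1806.39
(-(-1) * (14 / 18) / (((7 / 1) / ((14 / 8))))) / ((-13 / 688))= -1204 / 117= -10.29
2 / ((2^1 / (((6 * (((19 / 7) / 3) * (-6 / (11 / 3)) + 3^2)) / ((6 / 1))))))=579 / 77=7.52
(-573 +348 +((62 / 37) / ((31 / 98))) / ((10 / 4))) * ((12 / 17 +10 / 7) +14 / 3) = -100113724 / 66045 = -1515.84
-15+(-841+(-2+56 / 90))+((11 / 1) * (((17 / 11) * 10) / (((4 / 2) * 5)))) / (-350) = -2700893 / 3150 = -857.43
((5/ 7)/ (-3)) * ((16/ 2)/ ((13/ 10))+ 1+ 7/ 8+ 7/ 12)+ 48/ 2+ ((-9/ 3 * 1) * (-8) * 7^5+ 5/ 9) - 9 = 880985207/ 2184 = 403381.51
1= 1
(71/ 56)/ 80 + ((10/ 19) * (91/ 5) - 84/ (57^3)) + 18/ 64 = 2731143161/ 276554880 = 9.88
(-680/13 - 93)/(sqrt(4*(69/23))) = -1889*sqrt(3)/78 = -41.95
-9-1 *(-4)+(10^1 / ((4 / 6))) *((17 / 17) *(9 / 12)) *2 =35 / 2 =17.50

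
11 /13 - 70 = -899 /13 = -69.15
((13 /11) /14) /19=13 /2926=0.00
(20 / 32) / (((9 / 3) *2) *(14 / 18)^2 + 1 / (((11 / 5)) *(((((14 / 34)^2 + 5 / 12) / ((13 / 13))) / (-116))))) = -0.01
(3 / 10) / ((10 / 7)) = 21 / 100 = 0.21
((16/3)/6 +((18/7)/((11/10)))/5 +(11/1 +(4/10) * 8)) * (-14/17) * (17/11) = -107806/5445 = -19.80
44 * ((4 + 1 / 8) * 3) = 1089 / 2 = 544.50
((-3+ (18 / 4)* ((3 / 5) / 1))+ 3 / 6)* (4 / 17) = 4 / 85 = 0.05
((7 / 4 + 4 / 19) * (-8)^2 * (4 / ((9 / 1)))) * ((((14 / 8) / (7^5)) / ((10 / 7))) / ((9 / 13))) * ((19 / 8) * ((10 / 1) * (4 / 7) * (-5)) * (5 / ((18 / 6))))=-387400 / 583443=-0.66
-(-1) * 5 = 5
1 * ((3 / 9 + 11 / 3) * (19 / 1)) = 76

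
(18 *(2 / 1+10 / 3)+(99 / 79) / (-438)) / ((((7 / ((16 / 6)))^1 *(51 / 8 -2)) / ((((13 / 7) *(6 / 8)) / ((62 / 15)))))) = 172728036 / 61320511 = 2.82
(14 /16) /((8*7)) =1 /64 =0.02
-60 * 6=-360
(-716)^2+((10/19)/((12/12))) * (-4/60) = 29221390/57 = 512655.96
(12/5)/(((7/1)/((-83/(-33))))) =332/385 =0.86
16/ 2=8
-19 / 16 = -1.19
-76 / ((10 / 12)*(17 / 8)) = -42.92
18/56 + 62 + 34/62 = 54571/868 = 62.87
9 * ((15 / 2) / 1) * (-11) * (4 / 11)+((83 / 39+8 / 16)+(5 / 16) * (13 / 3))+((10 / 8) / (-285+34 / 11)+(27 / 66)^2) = -62246663839 / 234137904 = -265.85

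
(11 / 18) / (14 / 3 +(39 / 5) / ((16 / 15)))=88 / 1725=0.05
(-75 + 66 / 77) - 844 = -918.14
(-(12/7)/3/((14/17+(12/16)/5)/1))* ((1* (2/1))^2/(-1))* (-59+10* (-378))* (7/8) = -2610520/331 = -7886.77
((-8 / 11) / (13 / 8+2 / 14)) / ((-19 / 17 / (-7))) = -53312 / 20691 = -2.58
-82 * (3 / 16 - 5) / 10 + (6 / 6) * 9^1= 3877 / 80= 48.46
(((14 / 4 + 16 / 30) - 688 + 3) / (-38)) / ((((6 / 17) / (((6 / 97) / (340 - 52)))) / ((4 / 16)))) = 347293 / 127388160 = 0.00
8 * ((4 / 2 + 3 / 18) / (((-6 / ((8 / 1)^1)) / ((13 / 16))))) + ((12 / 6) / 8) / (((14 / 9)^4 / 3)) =-25792069 / 1382976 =-18.65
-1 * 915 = -915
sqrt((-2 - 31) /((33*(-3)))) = sqrt(3) /3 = 0.58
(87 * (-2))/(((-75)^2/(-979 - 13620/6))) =62814/625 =100.50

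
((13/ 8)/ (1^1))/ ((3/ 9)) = 4.88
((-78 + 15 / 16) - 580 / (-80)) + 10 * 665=105283 / 16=6580.19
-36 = -36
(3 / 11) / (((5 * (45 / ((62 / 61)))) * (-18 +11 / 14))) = -0.00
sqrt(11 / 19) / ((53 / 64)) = 64*sqrt(209) / 1007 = 0.92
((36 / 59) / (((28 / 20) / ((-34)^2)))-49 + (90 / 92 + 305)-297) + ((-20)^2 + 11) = 874.80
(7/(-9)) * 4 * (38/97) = -1064/873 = -1.22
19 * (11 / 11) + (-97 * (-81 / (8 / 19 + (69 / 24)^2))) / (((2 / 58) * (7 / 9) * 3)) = 277537541 / 24647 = 11260.50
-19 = -19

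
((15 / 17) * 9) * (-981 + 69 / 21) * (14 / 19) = -1847880 / 323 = -5720.99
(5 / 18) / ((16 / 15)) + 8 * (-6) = -4583 / 96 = -47.74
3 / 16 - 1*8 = -125 / 16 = -7.81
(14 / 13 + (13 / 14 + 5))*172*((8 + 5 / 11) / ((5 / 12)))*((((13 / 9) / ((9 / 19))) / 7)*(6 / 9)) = 34444720 / 4851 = 7100.54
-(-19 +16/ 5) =15.80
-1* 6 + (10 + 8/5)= 28/5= 5.60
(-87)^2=7569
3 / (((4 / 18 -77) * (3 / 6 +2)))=-0.02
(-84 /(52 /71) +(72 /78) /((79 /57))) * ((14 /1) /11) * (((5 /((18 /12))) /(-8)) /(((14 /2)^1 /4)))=390350 /11297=34.55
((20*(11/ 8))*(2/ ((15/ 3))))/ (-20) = -11/ 20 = -0.55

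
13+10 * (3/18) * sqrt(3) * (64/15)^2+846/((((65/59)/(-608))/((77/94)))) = -24858451/65+4096 * sqrt(3)/135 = -382385.16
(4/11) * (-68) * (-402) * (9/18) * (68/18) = 619616/33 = 18776.24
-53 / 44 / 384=-53 / 16896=-0.00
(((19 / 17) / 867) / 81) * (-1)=-19 / 1193859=-0.00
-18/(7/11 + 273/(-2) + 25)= 44/271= 0.16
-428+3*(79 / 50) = -21163 / 50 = -423.26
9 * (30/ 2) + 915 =1050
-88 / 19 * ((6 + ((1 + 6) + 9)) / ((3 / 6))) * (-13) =50336 / 19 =2649.26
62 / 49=1.27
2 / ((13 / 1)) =2 / 13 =0.15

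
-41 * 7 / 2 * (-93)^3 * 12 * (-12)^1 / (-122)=8310616524 / 61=136239615.15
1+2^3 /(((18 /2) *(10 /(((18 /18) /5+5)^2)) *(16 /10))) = 563 /225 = 2.50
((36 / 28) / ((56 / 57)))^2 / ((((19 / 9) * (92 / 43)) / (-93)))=-498511341 / 14137088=-35.26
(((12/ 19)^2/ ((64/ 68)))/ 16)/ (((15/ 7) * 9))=119/ 86640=0.00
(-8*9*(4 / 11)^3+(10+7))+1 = 19350 / 1331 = 14.54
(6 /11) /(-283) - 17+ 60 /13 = -12.39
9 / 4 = 2.25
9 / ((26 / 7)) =63 / 26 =2.42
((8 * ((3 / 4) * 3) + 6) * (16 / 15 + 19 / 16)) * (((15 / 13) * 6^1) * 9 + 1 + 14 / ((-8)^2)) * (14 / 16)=100079049 / 33280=3007.18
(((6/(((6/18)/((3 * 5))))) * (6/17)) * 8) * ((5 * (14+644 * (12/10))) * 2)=101969280/17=5998192.94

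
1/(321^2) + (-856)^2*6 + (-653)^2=496948710826/103041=4822825.00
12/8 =3/2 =1.50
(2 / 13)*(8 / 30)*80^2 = 10240 / 39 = 262.56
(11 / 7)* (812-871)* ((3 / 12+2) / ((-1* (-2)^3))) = -26.08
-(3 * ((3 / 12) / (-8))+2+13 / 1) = -477 / 32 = -14.91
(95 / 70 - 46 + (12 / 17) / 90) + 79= 122683 / 3570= 34.36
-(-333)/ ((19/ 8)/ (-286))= -761904/ 19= -40100.21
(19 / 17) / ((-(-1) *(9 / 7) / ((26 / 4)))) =1729 / 306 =5.65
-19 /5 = -3.80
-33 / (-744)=11 / 248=0.04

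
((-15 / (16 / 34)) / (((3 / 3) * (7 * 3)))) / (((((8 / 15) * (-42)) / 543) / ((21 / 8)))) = 692325 / 7168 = 96.59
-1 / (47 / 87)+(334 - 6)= 15329 / 47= 326.15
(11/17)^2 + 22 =6479/289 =22.42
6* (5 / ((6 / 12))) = 60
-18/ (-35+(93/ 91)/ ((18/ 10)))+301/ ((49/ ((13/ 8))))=691223/ 65800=10.50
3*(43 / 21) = 43 / 7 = 6.14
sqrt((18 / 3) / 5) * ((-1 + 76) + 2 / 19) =1427 * sqrt(30) / 95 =82.27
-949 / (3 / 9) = -2847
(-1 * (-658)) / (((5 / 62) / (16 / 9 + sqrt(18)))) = 49121.80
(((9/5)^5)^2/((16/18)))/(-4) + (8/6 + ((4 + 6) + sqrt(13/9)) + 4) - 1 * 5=-84455678827/937500000 + sqrt(13)/3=-88.88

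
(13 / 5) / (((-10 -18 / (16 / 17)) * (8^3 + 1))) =-0.00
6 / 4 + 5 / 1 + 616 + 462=2169 / 2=1084.50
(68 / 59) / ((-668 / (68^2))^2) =90870848 / 1645451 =55.23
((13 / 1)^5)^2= 137858491849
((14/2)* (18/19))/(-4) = -63/38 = -1.66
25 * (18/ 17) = 450/ 17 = 26.47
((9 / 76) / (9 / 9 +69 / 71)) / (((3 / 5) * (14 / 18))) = 1917 / 14896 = 0.13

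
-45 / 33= -15 / 11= -1.36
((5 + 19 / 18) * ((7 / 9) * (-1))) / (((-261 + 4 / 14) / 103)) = 550123 / 295650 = 1.86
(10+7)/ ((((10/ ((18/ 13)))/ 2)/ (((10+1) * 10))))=517.85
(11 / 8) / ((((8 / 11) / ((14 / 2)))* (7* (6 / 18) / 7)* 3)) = 847 / 64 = 13.23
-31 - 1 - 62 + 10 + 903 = 819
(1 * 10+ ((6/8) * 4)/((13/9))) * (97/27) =15229/351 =43.39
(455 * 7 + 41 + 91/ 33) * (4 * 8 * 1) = 3409568/ 33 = 103320.24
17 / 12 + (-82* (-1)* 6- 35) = 5501 / 12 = 458.42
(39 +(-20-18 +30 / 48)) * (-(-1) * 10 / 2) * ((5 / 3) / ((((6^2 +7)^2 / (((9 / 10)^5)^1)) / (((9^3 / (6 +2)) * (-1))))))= -186535791 / 473344000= -0.39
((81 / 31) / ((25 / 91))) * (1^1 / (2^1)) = 7371 / 1550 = 4.76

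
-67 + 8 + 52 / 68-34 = -1568 / 17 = -92.24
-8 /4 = -2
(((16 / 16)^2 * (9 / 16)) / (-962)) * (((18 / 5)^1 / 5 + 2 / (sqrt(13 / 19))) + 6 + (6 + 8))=-63 / 5200-9 * sqrt(247) / 100048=-0.01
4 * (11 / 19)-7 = -89 / 19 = -4.68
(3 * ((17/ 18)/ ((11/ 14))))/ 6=119/ 198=0.60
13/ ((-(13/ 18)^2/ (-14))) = 4536/ 13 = 348.92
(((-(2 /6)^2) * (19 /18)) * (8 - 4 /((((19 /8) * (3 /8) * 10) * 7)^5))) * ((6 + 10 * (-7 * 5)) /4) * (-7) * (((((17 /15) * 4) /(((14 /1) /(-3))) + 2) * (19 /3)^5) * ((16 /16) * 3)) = -826202557004694764896 /46520462953125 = -17759981.41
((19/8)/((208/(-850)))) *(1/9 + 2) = -153425/7488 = -20.49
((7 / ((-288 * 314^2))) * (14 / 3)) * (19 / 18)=-931 / 766682496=-0.00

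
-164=-164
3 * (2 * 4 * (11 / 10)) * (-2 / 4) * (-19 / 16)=627 / 40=15.68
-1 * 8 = -8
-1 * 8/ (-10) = 4/ 5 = 0.80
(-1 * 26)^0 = 1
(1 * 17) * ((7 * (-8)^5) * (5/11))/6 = -9748480/33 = -295408.48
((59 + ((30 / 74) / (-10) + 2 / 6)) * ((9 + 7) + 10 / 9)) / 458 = 1013551 / 457542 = 2.22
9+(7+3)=19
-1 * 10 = -10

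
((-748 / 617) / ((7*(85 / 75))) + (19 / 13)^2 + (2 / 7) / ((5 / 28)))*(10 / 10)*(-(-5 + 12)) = -13077383 / 521365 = -25.08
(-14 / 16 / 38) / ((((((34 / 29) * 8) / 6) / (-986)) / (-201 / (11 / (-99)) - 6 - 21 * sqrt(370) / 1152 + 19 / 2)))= 64021125 / 2432 - 41209 * sqrt(370) / 155648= 26319.38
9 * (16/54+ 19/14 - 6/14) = 11.02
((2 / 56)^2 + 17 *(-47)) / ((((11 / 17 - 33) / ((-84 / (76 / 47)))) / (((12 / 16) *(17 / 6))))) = -5105156967 / 1872640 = -2726.18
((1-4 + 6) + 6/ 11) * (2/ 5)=78/ 55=1.42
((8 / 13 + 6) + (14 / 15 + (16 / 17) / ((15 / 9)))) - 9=-2939 / 3315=-0.89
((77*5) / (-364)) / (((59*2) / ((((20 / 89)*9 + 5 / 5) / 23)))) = -14795 / 12560392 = -0.00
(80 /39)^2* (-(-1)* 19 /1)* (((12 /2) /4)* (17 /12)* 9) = 258400 /169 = 1528.99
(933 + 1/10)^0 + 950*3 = 2851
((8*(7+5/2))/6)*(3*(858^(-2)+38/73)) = 531511795/26869986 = 19.78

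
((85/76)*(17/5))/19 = 289/1444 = 0.20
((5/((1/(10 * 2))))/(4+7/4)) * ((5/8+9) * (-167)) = -27954.35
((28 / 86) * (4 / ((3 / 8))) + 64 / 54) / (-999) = -5408 / 1159839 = -0.00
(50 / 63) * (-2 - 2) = -200 / 63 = -3.17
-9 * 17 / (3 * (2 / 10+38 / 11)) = -935 / 67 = -13.96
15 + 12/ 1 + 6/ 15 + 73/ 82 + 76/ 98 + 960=19870331/ 20090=989.07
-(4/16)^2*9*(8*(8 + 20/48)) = -303/8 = -37.88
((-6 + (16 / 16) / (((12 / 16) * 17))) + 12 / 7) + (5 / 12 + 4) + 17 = 24575 / 1428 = 17.21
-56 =-56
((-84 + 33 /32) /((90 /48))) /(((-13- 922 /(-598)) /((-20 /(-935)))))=17641 /213554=0.08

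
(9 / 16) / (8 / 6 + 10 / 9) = 81 / 352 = 0.23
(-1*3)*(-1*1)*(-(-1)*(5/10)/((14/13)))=39/28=1.39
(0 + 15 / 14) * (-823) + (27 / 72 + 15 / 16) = -880.47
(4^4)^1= 256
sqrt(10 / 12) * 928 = 464 * sqrt(30) / 3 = 847.14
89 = 89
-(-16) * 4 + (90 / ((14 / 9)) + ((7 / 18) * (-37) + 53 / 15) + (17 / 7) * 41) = 132661 / 630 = 210.57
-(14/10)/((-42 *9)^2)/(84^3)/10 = -1/604913702400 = -0.00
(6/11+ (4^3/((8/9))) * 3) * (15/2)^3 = 4019625/44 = 91355.11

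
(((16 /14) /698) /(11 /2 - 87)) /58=-4 /11548061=-0.00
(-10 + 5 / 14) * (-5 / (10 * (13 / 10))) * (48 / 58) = 8100 / 2639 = 3.07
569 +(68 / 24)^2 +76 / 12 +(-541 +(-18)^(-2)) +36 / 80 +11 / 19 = 1335641 / 30780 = 43.39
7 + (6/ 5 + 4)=61/ 5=12.20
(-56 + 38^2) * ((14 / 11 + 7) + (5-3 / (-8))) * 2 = 416747 / 11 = 37886.09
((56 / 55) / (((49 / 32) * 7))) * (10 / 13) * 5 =2560 / 7007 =0.37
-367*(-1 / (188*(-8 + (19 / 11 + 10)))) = 0.52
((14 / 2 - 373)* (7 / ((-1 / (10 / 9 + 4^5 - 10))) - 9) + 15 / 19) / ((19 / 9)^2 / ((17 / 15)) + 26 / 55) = 178432307955 / 301853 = 591123.19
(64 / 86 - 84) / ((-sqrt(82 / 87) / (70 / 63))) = 17900 * sqrt(7134) / 15867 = 95.29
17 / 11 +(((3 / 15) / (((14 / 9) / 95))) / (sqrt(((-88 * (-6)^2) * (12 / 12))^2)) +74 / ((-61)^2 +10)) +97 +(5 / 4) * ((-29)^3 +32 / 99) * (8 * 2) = -1646921276287 / 3377088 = -487674.97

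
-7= -7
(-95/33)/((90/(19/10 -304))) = 19133/1980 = 9.66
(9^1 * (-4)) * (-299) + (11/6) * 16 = 32380/3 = 10793.33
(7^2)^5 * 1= 282475249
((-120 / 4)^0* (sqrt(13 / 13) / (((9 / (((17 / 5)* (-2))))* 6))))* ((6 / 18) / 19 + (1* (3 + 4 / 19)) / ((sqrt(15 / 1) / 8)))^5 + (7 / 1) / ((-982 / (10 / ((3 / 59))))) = -4234683280879304* sqrt(15) / 10153553461875-238949410859312 / 10495567894275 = -1638.05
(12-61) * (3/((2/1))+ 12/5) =-1911/10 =-191.10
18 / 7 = 2.57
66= 66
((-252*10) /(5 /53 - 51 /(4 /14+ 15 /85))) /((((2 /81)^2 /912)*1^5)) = 5494320493200 /160691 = 34191837.09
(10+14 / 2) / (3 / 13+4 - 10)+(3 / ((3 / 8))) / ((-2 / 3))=-1121 / 75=-14.95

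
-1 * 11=-11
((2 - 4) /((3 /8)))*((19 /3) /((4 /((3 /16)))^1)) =-19 /12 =-1.58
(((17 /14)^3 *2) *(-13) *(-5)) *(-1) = -232.76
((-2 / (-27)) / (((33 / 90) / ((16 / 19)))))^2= 102400 / 3538161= 0.03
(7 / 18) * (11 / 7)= 11 / 18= 0.61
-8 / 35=-0.23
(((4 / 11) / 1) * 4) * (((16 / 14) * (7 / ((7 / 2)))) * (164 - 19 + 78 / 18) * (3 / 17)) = 16384 / 187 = 87.61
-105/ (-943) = 105/ 943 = 0.11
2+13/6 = 25/6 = 4.17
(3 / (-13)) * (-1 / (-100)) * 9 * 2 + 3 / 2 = 474 / 325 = 1.46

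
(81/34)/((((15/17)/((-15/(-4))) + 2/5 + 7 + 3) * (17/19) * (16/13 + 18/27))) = 0.13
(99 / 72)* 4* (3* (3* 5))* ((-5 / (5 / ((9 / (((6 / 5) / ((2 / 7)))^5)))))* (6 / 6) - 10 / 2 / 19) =-66.84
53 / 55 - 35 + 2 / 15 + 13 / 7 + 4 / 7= -36353 / 1155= -31.47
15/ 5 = 3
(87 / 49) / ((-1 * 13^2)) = -87 / 8281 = -0.01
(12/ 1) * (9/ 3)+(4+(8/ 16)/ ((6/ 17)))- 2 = 473/ 12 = 39.42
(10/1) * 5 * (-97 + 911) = 40700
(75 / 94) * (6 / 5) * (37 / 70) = 333 / 658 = 0.51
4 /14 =2 /7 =0.29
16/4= 4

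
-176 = -176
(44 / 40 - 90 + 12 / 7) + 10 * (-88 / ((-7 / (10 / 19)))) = -27957 / 1330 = -21.02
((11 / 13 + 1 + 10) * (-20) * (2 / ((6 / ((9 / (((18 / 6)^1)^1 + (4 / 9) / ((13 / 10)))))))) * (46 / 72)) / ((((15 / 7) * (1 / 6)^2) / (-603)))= 23401224 / 17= 1376542.59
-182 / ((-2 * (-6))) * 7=-637 / 6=-106.17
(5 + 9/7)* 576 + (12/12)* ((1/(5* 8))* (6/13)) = 6589461/1820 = 3620.58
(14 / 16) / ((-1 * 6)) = -7 / 48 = -0.15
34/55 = 0.62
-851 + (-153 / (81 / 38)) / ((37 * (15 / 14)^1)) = -4259789 / 4995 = -852.81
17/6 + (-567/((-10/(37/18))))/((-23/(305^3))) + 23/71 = -2817418624205/19596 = -143775190.05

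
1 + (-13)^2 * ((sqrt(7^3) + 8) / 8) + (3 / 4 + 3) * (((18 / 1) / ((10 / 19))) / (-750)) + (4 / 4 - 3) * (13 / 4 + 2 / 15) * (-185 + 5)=1779.07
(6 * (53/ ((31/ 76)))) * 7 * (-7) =-1184232/ 31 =-38201.03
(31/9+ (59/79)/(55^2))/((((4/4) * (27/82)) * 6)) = 303758996/174212775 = 1.74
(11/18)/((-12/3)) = -11/72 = -0.15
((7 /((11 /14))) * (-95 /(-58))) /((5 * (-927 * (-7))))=133 /295713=0.00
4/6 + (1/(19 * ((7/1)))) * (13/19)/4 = 20255/30324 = 0.67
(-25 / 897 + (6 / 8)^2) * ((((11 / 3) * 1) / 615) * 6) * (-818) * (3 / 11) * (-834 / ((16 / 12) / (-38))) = -24864410211 / 245180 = -101412.88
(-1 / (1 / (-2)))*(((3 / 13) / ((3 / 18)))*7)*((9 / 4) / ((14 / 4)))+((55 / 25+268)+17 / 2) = 37851 / 130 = 291.16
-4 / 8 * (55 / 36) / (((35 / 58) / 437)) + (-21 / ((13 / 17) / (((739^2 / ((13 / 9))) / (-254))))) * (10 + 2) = 2650094394187 / 5408676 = 489971.00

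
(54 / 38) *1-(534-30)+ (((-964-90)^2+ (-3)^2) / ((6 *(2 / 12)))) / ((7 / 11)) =232116482 / 133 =1745236.71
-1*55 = -55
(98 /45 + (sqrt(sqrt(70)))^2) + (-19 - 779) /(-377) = 72856 /16965 + sqrt(70) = 12.66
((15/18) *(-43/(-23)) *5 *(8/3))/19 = 4300/3933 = 1.09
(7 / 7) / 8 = 1 / 8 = 0.12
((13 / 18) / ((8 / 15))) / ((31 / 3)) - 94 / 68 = -1.25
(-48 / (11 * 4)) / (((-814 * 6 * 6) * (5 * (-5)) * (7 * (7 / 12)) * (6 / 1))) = -1 / 16452975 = -0.00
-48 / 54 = -0.89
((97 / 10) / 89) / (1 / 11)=1067 / 890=1.20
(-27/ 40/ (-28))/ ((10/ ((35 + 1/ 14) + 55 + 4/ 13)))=444123/ 2038400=0.22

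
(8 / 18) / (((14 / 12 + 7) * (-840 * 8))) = -1 / 123480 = -0.00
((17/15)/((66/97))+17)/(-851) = -18479/842490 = -0.02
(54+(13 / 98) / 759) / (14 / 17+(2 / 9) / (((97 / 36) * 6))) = 64.50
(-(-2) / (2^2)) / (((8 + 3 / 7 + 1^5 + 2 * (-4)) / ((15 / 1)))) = 21 / 4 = 5.25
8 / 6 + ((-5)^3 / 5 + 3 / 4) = -22.92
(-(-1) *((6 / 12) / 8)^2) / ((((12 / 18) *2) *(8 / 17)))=51 / 8192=0.01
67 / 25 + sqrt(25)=192 / 25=7.68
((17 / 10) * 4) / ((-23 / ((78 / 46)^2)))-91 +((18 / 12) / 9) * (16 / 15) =-10038391 / 109503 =-91.67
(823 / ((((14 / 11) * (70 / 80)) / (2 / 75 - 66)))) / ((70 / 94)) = -8421317872 / 128625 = -65471.86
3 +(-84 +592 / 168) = -1627 / 21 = -77.48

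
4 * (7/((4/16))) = 112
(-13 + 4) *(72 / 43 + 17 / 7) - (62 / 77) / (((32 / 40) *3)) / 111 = -81435155 / 2205126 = -36.93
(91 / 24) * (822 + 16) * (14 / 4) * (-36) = -800709 / 2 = -400354.50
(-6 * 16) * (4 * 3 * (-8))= 9216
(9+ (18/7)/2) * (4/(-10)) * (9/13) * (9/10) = -5832/2275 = -2.56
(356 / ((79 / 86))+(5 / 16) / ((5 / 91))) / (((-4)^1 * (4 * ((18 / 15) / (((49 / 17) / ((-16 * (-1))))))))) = -121776025 / 33005568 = -3.69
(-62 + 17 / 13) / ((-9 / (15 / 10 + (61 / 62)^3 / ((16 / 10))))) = 1050643183 / 74358336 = 14.13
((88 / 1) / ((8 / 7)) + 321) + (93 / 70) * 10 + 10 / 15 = 8651 / 21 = 411.95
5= 5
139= 139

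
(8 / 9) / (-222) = -4 / 999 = -0.00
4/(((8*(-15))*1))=-1/30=-0.03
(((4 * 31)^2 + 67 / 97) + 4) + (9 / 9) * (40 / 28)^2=15382.73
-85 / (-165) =17 / 33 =0.52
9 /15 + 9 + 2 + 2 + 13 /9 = 677 /45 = 15.04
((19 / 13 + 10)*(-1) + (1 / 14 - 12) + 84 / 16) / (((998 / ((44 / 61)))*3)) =-24211 / 5539898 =-0.00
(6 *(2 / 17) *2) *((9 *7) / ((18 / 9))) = 756 / 17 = 44.47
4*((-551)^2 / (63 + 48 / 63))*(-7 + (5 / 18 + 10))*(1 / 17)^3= 250774426 / 19735521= 12.71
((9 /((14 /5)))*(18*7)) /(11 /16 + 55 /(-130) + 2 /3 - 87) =-252720 /53707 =-4.71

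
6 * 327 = 1962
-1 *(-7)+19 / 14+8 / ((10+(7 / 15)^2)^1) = 294183 / 32186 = 9.14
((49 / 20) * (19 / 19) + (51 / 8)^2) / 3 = 13789 / 960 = 14.36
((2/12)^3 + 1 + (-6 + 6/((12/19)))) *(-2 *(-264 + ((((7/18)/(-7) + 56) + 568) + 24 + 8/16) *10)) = -13618108/243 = -56041.60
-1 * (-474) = 474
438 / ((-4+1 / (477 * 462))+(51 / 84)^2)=-5405333472 / 44814571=-120.62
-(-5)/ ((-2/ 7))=-35/ 2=-17.50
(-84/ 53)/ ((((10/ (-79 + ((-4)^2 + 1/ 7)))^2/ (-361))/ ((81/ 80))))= 42457932/ 1855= 22888.37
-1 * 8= -8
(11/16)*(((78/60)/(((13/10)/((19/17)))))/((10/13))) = 2717/2720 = 1.00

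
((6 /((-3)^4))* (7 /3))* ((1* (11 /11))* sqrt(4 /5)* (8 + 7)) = 28* sqrt(5) /27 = 2.32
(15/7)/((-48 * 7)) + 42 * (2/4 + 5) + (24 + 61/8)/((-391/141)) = 2926685/13328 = 219.59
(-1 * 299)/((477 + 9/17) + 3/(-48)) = -81328/129871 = -0.63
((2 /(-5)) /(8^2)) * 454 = -227 /80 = -2.84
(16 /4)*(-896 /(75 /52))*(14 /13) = -200704 /75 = -2676.05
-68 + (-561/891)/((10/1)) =-18377/270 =-68.06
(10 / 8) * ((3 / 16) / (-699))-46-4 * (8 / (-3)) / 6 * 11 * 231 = 200029553 / 44736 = 4471.33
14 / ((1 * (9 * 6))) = 7 / 27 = 0.26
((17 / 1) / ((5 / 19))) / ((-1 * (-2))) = 323 / 10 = 32.30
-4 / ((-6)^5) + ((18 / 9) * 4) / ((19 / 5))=77779 / 36936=2.11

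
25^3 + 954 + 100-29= 16650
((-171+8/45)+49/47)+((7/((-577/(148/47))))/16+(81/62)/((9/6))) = -25560304997/151324020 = -168.91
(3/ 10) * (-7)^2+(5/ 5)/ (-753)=110681/ 7530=14.70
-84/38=-42/19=-2.21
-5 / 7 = -0.71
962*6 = 5772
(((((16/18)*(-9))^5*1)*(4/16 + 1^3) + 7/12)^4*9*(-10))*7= -2042716421150530329069635/1152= -1773191337804279799539.61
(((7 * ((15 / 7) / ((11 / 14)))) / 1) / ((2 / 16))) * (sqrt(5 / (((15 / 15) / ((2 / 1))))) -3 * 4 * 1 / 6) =-3360 / 11 + 1680 * sqrt(10) / 11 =177.51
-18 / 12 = -3 / 2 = -1.50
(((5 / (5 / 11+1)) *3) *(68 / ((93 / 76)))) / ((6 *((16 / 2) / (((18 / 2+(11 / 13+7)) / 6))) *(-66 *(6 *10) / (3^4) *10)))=-70737 / 1031680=-0.07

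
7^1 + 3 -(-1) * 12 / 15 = 54 / 5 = 10.80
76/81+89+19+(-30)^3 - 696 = -2234552/81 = -27587.06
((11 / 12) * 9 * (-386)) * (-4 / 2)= 6369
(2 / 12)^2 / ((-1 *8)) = -1 / 288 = -0.00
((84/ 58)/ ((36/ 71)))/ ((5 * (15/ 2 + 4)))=497/ 10005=0.05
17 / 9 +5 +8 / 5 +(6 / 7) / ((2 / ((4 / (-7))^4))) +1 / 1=9.53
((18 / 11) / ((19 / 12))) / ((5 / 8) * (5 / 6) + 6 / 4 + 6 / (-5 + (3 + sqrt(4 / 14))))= -0.50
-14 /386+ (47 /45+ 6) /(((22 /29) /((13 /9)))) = 23002867 /1719630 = 13.38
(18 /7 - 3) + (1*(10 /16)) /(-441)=-1517 /3528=-0.43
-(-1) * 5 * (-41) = -205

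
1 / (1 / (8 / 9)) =8 / 9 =0.89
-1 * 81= -81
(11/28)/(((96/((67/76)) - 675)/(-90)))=11055/177002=0.06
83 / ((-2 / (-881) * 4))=9140.38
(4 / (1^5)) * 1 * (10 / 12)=10 / 3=3.33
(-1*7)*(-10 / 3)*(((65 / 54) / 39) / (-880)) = -35 / 42768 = -0.00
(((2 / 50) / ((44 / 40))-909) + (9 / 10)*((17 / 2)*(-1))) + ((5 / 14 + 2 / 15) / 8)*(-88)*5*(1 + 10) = -1121137 / 924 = -1213.35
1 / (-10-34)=-1 / 44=-0.02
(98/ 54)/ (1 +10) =49/ 297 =0.16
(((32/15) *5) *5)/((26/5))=400/39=10.26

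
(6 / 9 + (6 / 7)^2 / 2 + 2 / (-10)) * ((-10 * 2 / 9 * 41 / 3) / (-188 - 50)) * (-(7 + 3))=-502660 / 472311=-1.06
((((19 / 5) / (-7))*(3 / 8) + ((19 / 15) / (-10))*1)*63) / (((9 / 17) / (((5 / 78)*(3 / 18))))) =-0.42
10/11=0.91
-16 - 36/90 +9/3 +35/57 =-3644/285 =-12.79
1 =1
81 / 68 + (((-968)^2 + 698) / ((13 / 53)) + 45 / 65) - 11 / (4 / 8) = 3379532305 / 884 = 3823000.35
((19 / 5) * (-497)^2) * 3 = 14079513 / 5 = 2815902.60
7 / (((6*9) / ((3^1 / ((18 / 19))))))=0.41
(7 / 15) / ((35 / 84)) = 28 / 25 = 1.12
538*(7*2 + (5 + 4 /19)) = 196370 /19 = 10335.26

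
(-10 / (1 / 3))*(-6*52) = 9360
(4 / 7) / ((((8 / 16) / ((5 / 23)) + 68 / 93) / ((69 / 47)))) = 256680 / 927451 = 0.28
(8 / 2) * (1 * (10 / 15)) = 8 / 3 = 2.67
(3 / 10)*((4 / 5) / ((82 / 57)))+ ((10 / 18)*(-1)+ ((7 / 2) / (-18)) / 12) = -179303 / 442800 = -0.40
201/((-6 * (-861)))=67/1722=0.04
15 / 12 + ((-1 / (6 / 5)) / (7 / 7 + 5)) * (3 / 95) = 71 / 57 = 1.25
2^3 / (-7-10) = -8 / 17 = -0.47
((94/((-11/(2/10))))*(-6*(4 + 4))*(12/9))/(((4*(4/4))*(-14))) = -752/385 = -1.95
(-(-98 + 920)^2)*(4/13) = -2702736/13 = -207902.77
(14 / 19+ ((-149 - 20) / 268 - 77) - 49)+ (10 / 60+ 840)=714.27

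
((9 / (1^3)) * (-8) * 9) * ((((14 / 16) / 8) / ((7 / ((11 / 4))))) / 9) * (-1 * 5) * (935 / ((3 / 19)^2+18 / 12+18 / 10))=278466375 / 64016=4349.95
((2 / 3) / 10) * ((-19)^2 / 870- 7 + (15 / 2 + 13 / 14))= 0.12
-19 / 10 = -1.90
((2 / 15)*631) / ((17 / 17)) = 1262 / 15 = 84.13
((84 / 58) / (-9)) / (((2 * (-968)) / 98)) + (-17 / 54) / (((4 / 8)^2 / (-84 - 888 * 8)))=1143429733 / 126324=9051.56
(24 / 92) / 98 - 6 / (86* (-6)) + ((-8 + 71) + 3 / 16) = 63.20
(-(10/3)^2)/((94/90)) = -500/47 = -10.64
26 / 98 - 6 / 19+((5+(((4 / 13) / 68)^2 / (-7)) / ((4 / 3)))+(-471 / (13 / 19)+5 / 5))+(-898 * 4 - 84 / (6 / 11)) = -805460976199 / 181883884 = -4428.44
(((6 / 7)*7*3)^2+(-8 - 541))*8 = -1800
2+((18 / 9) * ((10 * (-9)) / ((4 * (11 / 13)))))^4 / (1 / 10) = 1171179535532 / 14641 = 79993138.14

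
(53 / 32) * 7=371 / 32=11.59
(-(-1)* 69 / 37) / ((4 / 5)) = 345 / 148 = 2.33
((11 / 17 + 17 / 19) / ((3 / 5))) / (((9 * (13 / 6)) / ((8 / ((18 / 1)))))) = 6640 / 113373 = 0.06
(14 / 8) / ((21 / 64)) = 16 / 3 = 5.33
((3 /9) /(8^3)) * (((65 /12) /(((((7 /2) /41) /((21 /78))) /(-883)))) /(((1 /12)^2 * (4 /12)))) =-543045 /128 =-4242.54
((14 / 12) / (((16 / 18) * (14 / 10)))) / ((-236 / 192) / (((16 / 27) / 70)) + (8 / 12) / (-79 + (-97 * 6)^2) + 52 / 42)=-284461800 / 43680350491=-0.01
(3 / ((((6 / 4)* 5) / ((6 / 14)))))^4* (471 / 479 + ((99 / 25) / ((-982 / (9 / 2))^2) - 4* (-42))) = 12903021615069 / 88412689859375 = 0.15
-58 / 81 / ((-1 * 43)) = 0.02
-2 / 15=-0.13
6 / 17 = 0.35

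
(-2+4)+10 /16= 21 /8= 2.62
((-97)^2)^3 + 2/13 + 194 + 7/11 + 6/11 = 832972005124.34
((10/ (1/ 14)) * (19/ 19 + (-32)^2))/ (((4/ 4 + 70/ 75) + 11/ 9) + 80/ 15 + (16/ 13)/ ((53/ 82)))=317801250/ 23017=13807.24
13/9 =1.44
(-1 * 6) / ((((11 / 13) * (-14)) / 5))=195 / 77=2.53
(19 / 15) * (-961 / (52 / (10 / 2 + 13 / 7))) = -73036 / 455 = -160.52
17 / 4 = 4.25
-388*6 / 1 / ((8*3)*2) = -97 / 2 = -48.50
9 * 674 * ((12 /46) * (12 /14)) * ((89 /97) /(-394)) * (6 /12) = -4858866 /3076549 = -1.58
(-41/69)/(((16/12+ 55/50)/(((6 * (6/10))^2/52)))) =-0.06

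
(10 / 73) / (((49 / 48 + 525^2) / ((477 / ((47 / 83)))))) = 19003680 / 45392298119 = 0.00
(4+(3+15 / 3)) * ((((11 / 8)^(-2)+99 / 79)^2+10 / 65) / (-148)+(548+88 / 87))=6587.87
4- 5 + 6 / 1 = 5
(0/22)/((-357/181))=0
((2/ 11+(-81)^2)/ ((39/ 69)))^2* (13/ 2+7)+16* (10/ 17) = 1264788405266099/ 695266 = 1819143184.43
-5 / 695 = -1 / 139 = -0.01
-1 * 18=-18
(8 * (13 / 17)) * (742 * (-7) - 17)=-31879.06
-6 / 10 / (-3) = 1 / 5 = 0.20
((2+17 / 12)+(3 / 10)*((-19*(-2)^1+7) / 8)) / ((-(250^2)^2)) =-49 / 37500000000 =-0.00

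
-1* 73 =-73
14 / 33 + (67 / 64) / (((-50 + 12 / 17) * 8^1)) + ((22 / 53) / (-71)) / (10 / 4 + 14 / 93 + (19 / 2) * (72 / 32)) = 36479825139551 / 86579585664000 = 0.42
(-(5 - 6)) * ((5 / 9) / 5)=1 / 9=0.11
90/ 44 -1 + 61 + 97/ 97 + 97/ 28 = 66.51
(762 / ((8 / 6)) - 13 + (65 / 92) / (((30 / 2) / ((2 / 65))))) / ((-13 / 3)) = -192683 / 1495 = -128.88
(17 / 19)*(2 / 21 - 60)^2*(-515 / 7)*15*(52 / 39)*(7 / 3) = -277106956400 / 25137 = -11023867.46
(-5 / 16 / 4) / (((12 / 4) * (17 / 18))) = -15 / 544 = -0.03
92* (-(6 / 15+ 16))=-1508.80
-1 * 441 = -441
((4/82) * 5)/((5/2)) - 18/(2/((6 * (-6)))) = 13288/41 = 324.10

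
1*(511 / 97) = 511 / 97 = 5.27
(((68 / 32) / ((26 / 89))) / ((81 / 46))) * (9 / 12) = 34799 / 11232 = 3.10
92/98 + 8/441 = 422/441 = 0.96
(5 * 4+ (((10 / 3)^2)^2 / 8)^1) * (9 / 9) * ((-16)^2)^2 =188088320 / 81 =2322078.02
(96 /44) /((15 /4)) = 32 /55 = 0.58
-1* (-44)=44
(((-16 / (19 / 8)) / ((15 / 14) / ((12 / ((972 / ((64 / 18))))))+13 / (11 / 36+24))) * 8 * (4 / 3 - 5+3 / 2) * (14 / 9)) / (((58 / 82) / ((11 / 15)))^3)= 3829560972869632 / 471864977000253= 8.12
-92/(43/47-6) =4324/239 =18.09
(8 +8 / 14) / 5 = 12 / 7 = 1.71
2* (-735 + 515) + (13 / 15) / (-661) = -4362613 / 9915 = -440.00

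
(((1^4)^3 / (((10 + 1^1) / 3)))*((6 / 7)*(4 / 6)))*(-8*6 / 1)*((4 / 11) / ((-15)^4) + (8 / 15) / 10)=-1901056 / 4764375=-0.40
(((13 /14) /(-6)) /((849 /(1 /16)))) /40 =-13 /45642240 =-0.00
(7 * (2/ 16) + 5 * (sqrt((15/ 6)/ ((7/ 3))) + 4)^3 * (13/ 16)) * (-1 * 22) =-96437/ 14 -491205 * sqrt(210)/ 1568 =-11428.05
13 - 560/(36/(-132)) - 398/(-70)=217562/105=2072.02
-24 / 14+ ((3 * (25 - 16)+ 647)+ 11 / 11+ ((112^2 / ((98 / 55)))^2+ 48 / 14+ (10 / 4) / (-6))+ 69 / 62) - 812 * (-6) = 49567149.41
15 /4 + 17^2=1171 /4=292.75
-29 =-29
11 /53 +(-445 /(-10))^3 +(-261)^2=66246749 /424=156242.33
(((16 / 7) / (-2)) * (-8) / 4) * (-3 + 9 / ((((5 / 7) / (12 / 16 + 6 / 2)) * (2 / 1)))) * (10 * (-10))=-33000 / 7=-4714.29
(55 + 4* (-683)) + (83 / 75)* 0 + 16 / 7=-18723 / 7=-2674.71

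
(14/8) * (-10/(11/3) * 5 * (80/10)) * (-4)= 8400/11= 763.64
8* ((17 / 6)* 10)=680 / 3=226.67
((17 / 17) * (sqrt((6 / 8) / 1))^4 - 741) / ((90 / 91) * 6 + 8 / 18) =-9702693 / 83584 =-116.08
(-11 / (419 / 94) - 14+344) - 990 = -277574 / 419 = -662.47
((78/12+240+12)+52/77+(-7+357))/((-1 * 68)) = -93813/10472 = -8.96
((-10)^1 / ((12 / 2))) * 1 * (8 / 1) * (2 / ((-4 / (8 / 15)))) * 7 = 224 / 9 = 24.89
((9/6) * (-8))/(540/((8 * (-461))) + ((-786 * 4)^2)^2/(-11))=40568/30028927112700399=0.00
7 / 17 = 0.41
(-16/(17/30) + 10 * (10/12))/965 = -203/9843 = -0.02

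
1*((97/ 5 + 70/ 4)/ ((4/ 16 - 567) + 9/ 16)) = -0.07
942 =942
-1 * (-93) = 93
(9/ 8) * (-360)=-405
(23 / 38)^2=529 / 1444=0.37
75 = 75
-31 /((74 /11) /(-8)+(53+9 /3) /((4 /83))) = -1364 /51091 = -0.03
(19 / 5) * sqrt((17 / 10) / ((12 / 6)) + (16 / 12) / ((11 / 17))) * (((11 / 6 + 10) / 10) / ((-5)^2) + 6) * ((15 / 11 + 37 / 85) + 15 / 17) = 432078943 * sqrt(316965) / 2314125000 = 105.12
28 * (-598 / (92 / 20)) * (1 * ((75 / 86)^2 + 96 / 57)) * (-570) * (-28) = -262607326800 / 1849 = -142026677.56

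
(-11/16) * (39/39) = -11/16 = -0.69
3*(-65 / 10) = -39 / 2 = -19.50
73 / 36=2.03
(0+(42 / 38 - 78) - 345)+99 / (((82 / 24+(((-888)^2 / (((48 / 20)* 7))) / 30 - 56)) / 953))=-867510300 / 2413133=-359.50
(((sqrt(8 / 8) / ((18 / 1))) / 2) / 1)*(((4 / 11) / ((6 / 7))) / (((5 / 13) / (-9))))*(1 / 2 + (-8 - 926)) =169897 / 660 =257.42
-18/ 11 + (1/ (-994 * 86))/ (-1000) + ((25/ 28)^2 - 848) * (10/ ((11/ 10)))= -50706370258923/ 6582268000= -7703.48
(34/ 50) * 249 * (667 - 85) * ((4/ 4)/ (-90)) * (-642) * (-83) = -7293094962/ 125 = -58344759.70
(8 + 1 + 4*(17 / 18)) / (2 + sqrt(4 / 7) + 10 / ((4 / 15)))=127190 / 393039 - 920*sqrt(7) / 393039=0.32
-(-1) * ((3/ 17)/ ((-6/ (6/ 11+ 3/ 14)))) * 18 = -1053/ 2618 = -0.40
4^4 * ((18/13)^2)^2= 940.93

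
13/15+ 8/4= 43/15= 2.87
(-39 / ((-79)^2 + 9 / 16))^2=0.00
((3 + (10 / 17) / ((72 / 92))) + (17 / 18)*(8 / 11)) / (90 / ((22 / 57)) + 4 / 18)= 7470 / 392819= 0.02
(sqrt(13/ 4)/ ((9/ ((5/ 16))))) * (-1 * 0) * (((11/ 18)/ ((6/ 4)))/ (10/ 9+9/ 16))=0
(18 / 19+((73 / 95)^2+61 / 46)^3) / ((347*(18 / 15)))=571495491670626179 / 29793796536310350000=0.02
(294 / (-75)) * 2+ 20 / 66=-6218 / 825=-7.54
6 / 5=1.20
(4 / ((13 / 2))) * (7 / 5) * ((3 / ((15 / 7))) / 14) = 0.09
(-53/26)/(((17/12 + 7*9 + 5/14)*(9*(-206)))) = 371/21856497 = 0.00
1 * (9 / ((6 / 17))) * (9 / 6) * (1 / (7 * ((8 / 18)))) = 1377 / 112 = 12.29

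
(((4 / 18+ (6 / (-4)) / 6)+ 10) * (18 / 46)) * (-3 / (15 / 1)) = -359 / 460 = -0.78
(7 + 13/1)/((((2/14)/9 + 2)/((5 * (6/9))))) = 4200/127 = 33.07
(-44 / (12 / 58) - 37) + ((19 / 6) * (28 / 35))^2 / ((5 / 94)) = -145139 / 1125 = -129.01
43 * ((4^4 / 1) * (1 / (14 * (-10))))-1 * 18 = -3382 / 35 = -96.63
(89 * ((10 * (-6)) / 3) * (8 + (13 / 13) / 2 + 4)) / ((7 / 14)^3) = -178000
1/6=0.17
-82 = -82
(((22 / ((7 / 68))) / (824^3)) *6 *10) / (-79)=-2805 / 9668448496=-0.00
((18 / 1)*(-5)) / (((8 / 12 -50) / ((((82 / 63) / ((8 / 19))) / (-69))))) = -3895 / 47656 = -0.08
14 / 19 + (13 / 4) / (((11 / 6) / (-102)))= -37637 / 209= -180.08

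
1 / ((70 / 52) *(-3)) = -26 / 105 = -0.25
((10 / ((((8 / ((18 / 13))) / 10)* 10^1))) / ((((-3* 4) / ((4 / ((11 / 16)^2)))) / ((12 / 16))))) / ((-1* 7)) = 1440 / 11011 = 0.13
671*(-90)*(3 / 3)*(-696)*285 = 11978960400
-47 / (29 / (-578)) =936.76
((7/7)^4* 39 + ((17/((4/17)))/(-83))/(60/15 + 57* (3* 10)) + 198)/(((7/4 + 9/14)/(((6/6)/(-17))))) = -5.83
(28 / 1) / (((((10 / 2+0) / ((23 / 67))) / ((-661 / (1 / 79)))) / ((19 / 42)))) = -45639406 / 1005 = -45412.34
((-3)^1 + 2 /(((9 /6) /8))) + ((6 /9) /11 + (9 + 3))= 217 /11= 19.73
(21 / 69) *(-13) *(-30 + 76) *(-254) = 46228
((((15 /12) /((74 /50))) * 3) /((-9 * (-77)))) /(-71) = -125 /2427348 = -0.00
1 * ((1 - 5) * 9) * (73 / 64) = -657 / 16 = -41.06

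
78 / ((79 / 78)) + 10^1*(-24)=-162.99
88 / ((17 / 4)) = 352 / 17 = 20.71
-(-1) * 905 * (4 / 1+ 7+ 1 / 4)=40725 / 4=10181.25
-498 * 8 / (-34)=1992 / 17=117.18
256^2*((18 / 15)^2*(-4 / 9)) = -1048576 / 25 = -41943.04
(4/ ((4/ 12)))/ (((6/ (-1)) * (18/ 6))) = -2/ 3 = -0.67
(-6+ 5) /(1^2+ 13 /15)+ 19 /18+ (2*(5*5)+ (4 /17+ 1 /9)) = 72637 /1428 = 50.87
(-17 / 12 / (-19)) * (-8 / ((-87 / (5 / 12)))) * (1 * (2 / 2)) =85 / 29754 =0.00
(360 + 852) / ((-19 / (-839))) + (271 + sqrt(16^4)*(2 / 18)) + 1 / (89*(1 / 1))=819068684 / 15219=53818.82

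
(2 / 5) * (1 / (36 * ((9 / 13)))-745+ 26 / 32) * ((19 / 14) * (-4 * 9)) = 3664777 / 252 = 14542.77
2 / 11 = 0.18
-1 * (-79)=79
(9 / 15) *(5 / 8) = 3 / 8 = 0.38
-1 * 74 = -74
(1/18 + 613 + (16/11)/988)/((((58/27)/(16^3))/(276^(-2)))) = 1918858688/125044491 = 15.35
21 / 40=0.52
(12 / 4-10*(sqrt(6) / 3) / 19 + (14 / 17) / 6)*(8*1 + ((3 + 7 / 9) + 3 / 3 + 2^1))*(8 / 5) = 34048 / 459-112*sqrt(6) / 27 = 64.02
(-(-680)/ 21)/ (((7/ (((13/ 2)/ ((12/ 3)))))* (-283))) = -1105/ 41601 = -0.03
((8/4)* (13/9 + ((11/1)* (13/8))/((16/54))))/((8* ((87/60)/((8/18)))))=4.73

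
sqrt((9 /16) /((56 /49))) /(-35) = -0.02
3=3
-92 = -92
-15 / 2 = -7.50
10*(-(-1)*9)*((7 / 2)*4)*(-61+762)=883260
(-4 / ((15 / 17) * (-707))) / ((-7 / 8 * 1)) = -544 / 74235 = -0.01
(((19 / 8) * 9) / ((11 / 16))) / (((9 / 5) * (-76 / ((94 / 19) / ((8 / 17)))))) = -3995 / 1672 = -2.39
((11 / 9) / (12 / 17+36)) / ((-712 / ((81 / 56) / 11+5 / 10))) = -6613 / 223921152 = -0.00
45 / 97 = 0.46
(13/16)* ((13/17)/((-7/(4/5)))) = -169/2380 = -0.07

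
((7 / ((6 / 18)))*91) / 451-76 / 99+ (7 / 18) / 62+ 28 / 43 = 89319155 / 21642588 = 4.13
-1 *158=-158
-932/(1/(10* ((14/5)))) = -26096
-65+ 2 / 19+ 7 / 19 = -1226 / 19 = -64.53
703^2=494209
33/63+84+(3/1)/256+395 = 2577983/5376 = 479.54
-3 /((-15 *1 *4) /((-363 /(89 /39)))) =-14157 /1780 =-7.95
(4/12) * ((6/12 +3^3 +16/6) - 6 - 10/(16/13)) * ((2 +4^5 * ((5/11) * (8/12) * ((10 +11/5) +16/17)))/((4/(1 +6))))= 280370405/7344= 38176.80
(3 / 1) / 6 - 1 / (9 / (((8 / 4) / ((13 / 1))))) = 113 / 234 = 0.48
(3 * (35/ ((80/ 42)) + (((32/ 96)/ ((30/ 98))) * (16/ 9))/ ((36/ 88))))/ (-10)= -673799/ 97200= -6.93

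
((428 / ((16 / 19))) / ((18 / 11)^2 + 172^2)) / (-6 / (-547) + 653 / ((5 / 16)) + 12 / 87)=19510934795 / 2373509618955168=0.00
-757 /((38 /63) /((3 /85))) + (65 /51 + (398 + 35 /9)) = 10432303 /29070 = 358.87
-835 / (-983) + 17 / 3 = 19216 / 2949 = 6.52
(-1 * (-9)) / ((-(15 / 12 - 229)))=36 / 911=0.04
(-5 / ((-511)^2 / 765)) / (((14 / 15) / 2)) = -57375 / 1827847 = -0.03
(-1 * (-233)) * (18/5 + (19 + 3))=5964.80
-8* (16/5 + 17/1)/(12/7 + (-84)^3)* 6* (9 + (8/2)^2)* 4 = 56560/345743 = 0.16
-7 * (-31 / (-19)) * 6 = -68.53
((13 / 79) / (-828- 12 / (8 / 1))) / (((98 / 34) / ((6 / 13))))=-68 / 2140663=-0.00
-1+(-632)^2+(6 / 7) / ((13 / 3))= 36347511 / 91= 399423.20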